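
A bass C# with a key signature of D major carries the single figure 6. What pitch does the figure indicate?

A

Counting 5 letter steps above C# lands on A; in D major, that letter is A.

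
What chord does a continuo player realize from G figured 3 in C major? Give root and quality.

G major

The figures 3 indicate a triad in root position.
In root position the bass is the root, so the root is G.
The chord tones are G, B, D, giving G major.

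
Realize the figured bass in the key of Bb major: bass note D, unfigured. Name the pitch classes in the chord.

D, F, A

An unfigured bass implies 5/3.
A third above D in this key is F.
A fifth above D in this key is A.
Together with the bass D, this spells D minor in root position.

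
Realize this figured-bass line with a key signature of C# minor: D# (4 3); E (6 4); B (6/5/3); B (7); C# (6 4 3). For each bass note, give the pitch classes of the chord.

D# (6/4/3): D#, F#, G#, B.
E (6/4): E, A, C#.
B (6/5/3): B, D#, F#, G#.
B (7/5/3): B, D#, F#, A.
C# (6/4/3): C#, E, F#, A.

D#, F#, G#, B | E, A, C# | B, D#, F#, G# | B, D#, F#, A | C#, E, F#, A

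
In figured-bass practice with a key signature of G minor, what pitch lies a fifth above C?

Counting 4 letter steps above C lands on G; in G minor, that letter is G.

G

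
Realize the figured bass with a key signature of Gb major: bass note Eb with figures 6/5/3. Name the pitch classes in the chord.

Eb, Gb, Bb, Cb

A third above Eb in this key is Gb.
A fifth above Eb in this key is Bb.
A sixth above Eb in this key is Cb.
Together with the bass Eb, this spells Cb major seventh in first inversion.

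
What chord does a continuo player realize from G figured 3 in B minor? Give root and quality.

G major

The figures 3 indicate a triad in root position.
In root position the bass is the root, so the root is G.
The chord tones are G, B, D, giving G major.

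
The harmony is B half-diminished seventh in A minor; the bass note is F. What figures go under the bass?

4/3

F is the fifth of B half-diminished seventh, so the chord is in second inversion.
A seventh chord in second inversion is figured 6/4/3, conventionally abbreviated 4/3.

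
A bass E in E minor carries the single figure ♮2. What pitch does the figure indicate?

F

Counting 1 letter step above E lands on F; in E minor, that letter is F#.
The ♮2 figure makes it natural, giving F.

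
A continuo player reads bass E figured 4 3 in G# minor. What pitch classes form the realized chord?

The written figures 4 3 are shorthand for 6/4/3: the 6 is implied.
A third above E in this key is G#.
A fourth above E in this key is A#.
A sixth above E in this key is C#.
Together with the bass E, this spells A# half-diminished seventh in second inversion.

E, G#, A#, C#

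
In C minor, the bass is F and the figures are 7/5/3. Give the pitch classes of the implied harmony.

F, Ab, C, Eb

A third above F in this key is Ab.
A fifth above F in this key is C.
A seventh above F in this key is Eb.
Together with the bass F, this spells F minor seventh in root position.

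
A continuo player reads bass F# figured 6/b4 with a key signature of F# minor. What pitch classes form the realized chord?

F#, Bb, D

A fourth above F# in this key is B, lowered to Bb by the flat.
A sixth above F# in this key is D.
Together with the bass F#, this spells Bb augmented in second inversion.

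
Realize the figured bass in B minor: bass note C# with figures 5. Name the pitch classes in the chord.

The written figures 5 are shorthand for 5/3: the 3 is implied.
A third above C# in this key is E.
A fifth above C# in this key is G.
Together with the bass C#, this spells C# diminished in root position.

C#, E, G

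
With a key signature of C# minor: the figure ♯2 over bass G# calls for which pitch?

A#

Counting 1 letter step above G# lands on A; in C# minor, that letter is A.
The #2 figure raises it a semitone, giving A#.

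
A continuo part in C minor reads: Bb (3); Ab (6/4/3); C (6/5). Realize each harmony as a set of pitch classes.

Bb (5/3): Bb, D, F.
Ab (6/4/3): Ab, C, D, F.
C (6/5/3): C, Eb, G, Ab.

Bb, D, F | Ab, C, D, F | C, Eb, G, Ab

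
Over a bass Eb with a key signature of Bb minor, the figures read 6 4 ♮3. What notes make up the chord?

A third above Eb in this key is Gb, made natural (G) by the ♮ figure.
A fourth above Eb in this key is Ab.
A sixth above Eb in this key is C.
Together with the bass Eb, this spells Ab major seventh in second inversion.

Eb, G, Ab, C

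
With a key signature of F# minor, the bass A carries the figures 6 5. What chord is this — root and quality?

The figures 6 5 indicate a seventh chord in first inversion.
In first inversion the root lies a sixth above the bass: a sixth above A in F# minor is F#.
The chord tones are A, C#, E, F#, giving F# minor seventh.

F# minor seventh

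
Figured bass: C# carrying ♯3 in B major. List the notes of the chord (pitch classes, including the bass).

C#, E#, G#

The written figures ♯3 are shorthand for 5/3: the 5 is implied.
A third above C# in this key is E, raised to E# by the sharp.
A fifth above C# in this key is G#.
Together with the bass C#, this spells C# major in root position.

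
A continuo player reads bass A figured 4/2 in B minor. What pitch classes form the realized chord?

A, B, D, F#

The written figures 4/2 are shorthand for 6/4/2: the 6 is implied.
A second above A in this key is B.
A fourth above A in this key is D.
A sixth above A in this key is F#.
Together with the bass A, this spells B minor seventh in third inversion.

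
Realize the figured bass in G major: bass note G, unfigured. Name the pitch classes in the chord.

G, B, D

An unfigured bass implies 5/3.
A third above G in this key is B.
A fifth above G in this key is D.
Together with the bass G, this spells G major in root position.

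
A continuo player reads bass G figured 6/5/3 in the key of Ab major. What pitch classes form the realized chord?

G, Bb, Db, Eb

A third above G in this key is Bb.
A fifth above G in this key is Db.
A sixth above G in this key is Eb.
Together with the bass G, this spells Eb dominant seventh in first inversion.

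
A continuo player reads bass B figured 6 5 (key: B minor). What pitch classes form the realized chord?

B, D, F#, G

The written figures 6 5 are shorthand for 6/5/3: the 3 is implied.
A third above B in this key is D.
A fifth above B in this key is F#.
A sixth above B in this key is G.
Together with the bass B, this spells G major seventh in first inversion.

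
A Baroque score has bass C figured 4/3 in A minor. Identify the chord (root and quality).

F major seventh

The figures 4/3 indicate a seventh chord in second inversion.
In second inversion the root lies a fourth above the bass: a fourth above C in A minor is F.
The chord tones are C, E, F, A, giving F major seventh.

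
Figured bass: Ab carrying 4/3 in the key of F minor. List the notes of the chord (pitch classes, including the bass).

Ab, C, Db, F

The written figures 4/3 are shorthand for 6/4/3: the 6 is implied.
A third above Ab in this key is C.
A fourth above Ab in this key is Db.
A sixth above Ab in this key is F.
Together with the bass Ab, this spells Db major seventh in second inversion.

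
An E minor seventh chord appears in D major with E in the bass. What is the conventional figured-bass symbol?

E is the root of E minor seventh, so the chord is in root position.
A seventh chord in root position is figured 7/5/3, conventionally abbreviated 7.

7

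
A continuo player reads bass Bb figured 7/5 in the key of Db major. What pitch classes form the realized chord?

Bb, Db, F, Ab

The written figures 7/5 are shorthand for 7/5/3: the 3 is implied.
A third above Bb in this key is Db.
A fifth above Bb in this key is F.
A seventh above Bb in this key is Ab.
Together with the bass Bb, this spells Bb minor seventh in root position.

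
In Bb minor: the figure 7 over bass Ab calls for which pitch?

Counting 6 letter steps above Ab lands on G; in Bb minor, that letter is Gb.

Gb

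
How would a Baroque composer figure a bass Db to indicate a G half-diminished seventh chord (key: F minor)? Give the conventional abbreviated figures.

4/3

Db is the fifth of G half-diminished seventh, so the chord is in second inversion.
A seventh chord in second inversion is figured 6/4/3, conventionally abbreviated 4/3.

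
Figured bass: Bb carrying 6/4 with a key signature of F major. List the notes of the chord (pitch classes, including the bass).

A fourth above Bb in this key is E.
A sixth above Bb in this key is G.
Together with the bass Bb, this spells E diminished in second inversion.

Bb, E, G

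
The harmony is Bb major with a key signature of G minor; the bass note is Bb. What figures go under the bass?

no figures

Bb is the root of Bb major, so the chord is in root position.
A triad in root position is figured 5/3, conventionally abbreviated (no figures — root-position triad).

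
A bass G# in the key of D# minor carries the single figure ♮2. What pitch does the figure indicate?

A

Counting 1 letter step above G# lands on A; in D# minor, that letter is A#.
The ♮2 figure makes it natural, giving A.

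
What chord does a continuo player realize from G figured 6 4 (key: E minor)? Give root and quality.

C major

The figures 6 4 indicate a triad in second inversion.
In second inversion the root lies a fourth above the bass: a fourth above G in E minor is C.
The chord tones are G, C, E, giving C major.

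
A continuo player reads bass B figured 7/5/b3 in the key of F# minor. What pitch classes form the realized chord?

B, Db, F#, A

A third above B in this key is D, lowered to Db by the flat.
A fifth above B in this key is F#.
A seventh above B in this key is A.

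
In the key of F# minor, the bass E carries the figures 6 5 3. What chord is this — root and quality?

C# minor seventh

The figures 6 5 3 indicate a seventh chord in first inversion.
In first inversion the root lies a sixth above the bass: a sixth above E in F# minor is C#.
The chord tones are E, G#, B, C#, giving C# minor seventh.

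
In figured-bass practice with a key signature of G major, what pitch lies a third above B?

Counting 2 letter steps above B lands on D; in G major, that letter is D.

D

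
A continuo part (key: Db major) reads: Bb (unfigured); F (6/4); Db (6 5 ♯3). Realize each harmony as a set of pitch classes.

Bb, Db, F | F, Bb, Db | Db, F#, Ab, Bb

Bb (5/3): Bb, Db, F.
F (6/4): F, Bb, Db.
Db (6/5/#3): Db, F#, Ab, Bb.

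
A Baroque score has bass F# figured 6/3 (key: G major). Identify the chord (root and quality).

The figures 6/3 indicate a triad in first inversion.
In first inversion the root lies a sixth above the bass: a sixth above F# in G major is D.
The chord tones are F#, A, D, giving D major.

D major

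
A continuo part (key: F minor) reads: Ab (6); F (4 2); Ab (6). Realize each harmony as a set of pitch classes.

Ab (6/3): Ab, C, F.
F (6/4/2): F, G, Bb, Db.
Ab (6/3): Ab, C, F.

Ab, C, F | F, G, Bb, Db | Ab, C, F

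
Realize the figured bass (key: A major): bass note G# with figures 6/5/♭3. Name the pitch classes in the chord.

A third above G# in this key is B, lowered to Bb by the flat.
A fifth above G# in this key is D.
A sixth above G# in this key is E.

G#, Bb, D, E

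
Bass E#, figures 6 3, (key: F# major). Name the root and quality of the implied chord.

The figures 6 3 indicate a triad in first inversion.
In first inversion the root lies a sixth above the bass: a sixth above E# in F# major is C#.
The chord tones are E#, G#, C#, giving C# major.

C# major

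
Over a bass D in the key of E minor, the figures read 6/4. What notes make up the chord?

D, G, B

A fourth above D in this key is G.
A sixth above D in this key is B.
Together with the bass D, this spells G major in second inversion.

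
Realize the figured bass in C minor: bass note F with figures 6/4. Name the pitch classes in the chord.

A fourth above F in this key is Bb.
A sixth above F in this key is D.
Together with the bass F, this spells Bb major in second inversion.

F, Bb, D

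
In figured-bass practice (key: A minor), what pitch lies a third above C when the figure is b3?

Eb

Counting 2 letter steps above C lands on E; in A minor, that letter is E.
The b3 figure lowers it a semitone, giving Eb.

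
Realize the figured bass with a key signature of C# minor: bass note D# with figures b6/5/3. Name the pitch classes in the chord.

D#, F#, A, Bb

A third above D# in this key is F#.
A fifth above D# in this key is A.
A sixth above D# in this key is B, lowered to Bb by the flat.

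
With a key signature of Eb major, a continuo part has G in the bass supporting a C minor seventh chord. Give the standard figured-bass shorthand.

G is the fifth of C minor seventh, so the chord is in second inversion.
A seventh chord in second inversion is figured 6/4/3, conventionally abbreviated 4/3.

4/3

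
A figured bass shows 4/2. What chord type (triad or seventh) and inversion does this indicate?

4/2 is shorthand for 6/4/2.
Intervals of 6/4/2 above the bass form a seventh chord; the bass is the seventh, so this is third inversion.

seventh chord, third inversion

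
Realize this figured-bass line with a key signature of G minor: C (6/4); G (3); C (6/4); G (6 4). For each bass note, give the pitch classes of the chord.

C, F, A | G, Bb, D | C, F, A | G, C, Eb

C (6/4): C, F, A.
G (5/3): G, Bb, D.
C (6/4): C, F, A.
G (6/4): G, C, Eb.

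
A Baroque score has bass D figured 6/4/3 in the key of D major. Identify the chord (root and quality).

The figures 6/4/3 indicate a seventh chord in second inversion.
In second inversion the root lies a fourth above the bass: a fourth above D in D major is G.
The chord tones are D, F#, G, B, giving G major seventh.

G major seventh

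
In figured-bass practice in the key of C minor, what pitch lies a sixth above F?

D

Counting 5 letter steps above F lands on D; in C minor, that letter is D.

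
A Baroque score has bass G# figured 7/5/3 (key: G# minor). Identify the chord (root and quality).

The figures 7/5/3 indicate a seventh chord in root position.
In root position the bass is the root, so the root is G#.
The chord tones are G#, B, D#, F#, giving G# minor seventh.

G# minor seventh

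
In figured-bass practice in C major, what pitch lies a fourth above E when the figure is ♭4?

Ab

Counting 3 letter steps above E lands on A; in C major, that letter is A.
The b4 figure lowers it a semitone, giving Ab.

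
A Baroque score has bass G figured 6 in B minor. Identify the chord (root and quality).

E minor

The figures 6 indicate a triad in first inversion.
In first inversion the root lies a sixth above the bass: a sixth above G in B minor is E.
The chord tones are G, B, E, giving E minor.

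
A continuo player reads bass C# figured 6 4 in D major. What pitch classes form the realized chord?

C#, F#, A

A fourth above C# in this key is F#.
A sixth above C# in this key is A.
Together with the bass C#, this spells F# minor in second inversion.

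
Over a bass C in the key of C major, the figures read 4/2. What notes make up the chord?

C, D, F, A

The written figures 4/2 are shorthand for 6/4/2: the 6 is implied.
A second above C in this key is D.
A fourth above C in this key is F.
A sixth above C in this key is A.
Together with the bass C, this spells D minor seventh in third inversion.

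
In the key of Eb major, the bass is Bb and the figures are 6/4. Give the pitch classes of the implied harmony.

A fourth above Bb in this key is Eb.
A sixth above Bb in this key is G.
Together with the bass Bb, this spells Eb major in second inversion.

Bb, Eb, G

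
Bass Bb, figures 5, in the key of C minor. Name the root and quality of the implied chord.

Bb major

The figures 5 indicate a triad in root position.
In root position the bass is the root, so the root is Bb.
The chord tones are Bb, D, F, giving Bb major.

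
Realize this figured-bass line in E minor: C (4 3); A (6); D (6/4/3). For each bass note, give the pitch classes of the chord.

C (6/4/3): C, E, F#, A.
A (6/3): A, C, F#.
D (6/4/3): D, F#, G, B.

C, E, F#, A | A, C, F# | D, F#, G, B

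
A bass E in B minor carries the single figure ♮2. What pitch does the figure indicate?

Counting 1 letter step above E lands on F; in B minor, that letter is F#.
The ♮2 figure makes it natural, giving F.

F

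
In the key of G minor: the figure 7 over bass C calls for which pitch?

Bb

Counting 6 letter steps above C lands on B; in G minor, that letter is Bb.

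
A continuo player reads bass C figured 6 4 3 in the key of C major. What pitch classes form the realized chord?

A third above C in this key is E.
A fourth above C in this key is F.
A sixth above C in this key is A.
Together with the bass C, this spells F major seventh in second inversion.

C, E, F, A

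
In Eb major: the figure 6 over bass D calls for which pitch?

Counting 5 letter steps above D lands on B; in Eb major, that letter is Bb.

Bb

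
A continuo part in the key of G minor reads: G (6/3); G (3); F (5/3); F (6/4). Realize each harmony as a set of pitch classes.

G, Bb, Eb | G, Bb, D | F, A, C | F, Bb, D

G (6/3): G, Bb, Eb.
G (5/3): G, Bb, D.
F (5/3): F, A, C.
F (6/4): F, Bb, D.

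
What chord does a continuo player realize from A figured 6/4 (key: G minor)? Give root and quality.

D minor

The figures 6/4 indicate a triad in second inversion.
In second inversion the root lies a fourth above the bass: a fourth above A in G minor is D.
The chord tones are A, D, F, giving D minor.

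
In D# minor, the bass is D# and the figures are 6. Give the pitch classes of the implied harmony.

The written figures 6 are shorthand for 6/3: the 3 is implied.
A third above D# in this key is F#.
A sixth above D# in this key is B.
Together with the bass D#, this spells B major in first inversion.

D#, F#, B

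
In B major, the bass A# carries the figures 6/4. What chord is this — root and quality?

D# minor

The figures 6/4 indicate a triad in second inversion.
In second inversion the root lies a fourth above the bass: a fourth above A# in B major is D#.
The chord tones are A#, D#, F#, giving D# minor.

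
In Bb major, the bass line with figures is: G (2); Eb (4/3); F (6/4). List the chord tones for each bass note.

G, A, C, Eb | Eb, G, A, C | F, Bb, D

G (6/4/2): G, A, C, Eb.
Eb (6/4/3): Eb, G, A, C.
F (6/4): F, Bb, D.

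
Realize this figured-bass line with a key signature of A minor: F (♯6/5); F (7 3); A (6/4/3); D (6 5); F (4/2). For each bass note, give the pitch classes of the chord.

F, A, C, D# | F, A, C, E | A, C, D, F | D, F, A, B | F, G, B, D

F (#6/5/3): F, A, C, D#.
F (7/5/3): F, A, C, E.
A (6/4/3): A, C, D, F.
D (6/5/3): D, F, A, B.
F (6/4/2): F, G, B, D.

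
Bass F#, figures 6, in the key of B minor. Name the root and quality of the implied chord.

The figures 6 indicate a triad in first inversion.
In first inversion the root lies a sixth above the bass: a sixth above F# in B minor is D.
The chord tones are F#, A, D, giving D major.

D major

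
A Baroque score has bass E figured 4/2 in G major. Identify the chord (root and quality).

F# half-diminished seventh

The figures 4/2 indicate a seventh chord in third inversion.
In third inversion the root lies a second above the bass: a second above E in G major is F#.
The chord tones are E, F#, A, C, giving F# half-diminished seventh.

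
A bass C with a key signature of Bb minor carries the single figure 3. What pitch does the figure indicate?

Counting 2 letter steps above C lands on E; in Bb minor, that letter is Eb.

Eb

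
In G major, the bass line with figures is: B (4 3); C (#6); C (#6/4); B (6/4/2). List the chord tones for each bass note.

B (6/4/3): B, D, E, G.
C (#6/3): C, E, A#.
C (#6/4): C, F#, A#.
B (6/4/2): B, C, E, G.

B, D, E, G | C, E, A# | C, F#, A# | B, C, E, G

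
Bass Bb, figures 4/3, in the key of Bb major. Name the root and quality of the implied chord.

Eb major seventh

The figures 4/3 indicate a seventh chord in second inversion.
In second inversion the root lies a fourth above the bass: a fourth above Bb in Bb major is Eb.
The chord tones are Bb, D, Eb, G, giving Eb major seventh.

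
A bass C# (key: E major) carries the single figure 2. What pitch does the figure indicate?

Counting 1 letter step above C# lands on D; in E major, that letter is D#.

D#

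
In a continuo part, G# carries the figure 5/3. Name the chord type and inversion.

Intervals of 5/3 above the bass form a triad; the bass is the root, so this is root position.

triad, root position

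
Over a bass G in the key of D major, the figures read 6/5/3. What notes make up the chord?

A third above G in this key is B.
A fifth above G in this key is D.
A sixth above G in this key is E.
Together with the bass G, this spells E minor seventh in first inversion.

G, B, D, E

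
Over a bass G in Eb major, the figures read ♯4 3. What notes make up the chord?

G, Bb, C#, Eb

The written figures ♯4 3 are shorthand for 6/4/3: the 6 is implied.
A third above G in this key is Bb.
A fourth above G in this key is C, raised to C# by the sharp.
A sixth above G in this key is Eb.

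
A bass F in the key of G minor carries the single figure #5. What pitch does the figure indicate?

C#

Counting 4 letter steps above F lands on C; in G minor, that letter is C.
The #5 figure raises it a semitone, giving C#.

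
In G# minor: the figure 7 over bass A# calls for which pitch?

G#

Counting 6 letter steps above A# lands on G; in G# minor, that letter is G#.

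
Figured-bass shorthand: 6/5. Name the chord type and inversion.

seventh chord, first inversion

6/5 is shorthand for 6/5/3.
Intervals of 6/5/3 above the bass form a seventh chord; the bass is the third, so this is first inversion.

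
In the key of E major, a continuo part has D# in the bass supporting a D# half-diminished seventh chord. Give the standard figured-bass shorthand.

D# is the root of D# half-diminished seventh, so the chord is in root position.
A seventh chord in root position is figured 7/5/3, conventionally abbreviated 7.

7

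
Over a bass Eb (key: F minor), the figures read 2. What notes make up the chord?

Eb, F, Ab, C

The written figures 2 are shorthand for 6/4/2: the 6/4 are implied.
A second above Eb in this key is F.
A fourth above Eb in this key is Ab.
A sixth above Eb in this key is C.
Together with the bass Eb, this spells F minor seventh in third inversion.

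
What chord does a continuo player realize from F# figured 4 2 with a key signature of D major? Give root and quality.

The figures 4 2 indicate a seventh chord in third inversion.
In third inversion the root lies a second above the bass: a second above F# in D major is G.
The chord tones are F#, G, B, D, giving G major seventh.

G major seventh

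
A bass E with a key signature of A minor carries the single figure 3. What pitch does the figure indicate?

Counting 2 letter steps above E lands on G; in A minor, that letter is G.

G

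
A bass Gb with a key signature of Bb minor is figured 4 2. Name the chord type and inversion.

seventh chord, third inversion

4 2 is shorthand for 6/4/2.
Intervals of 6/4/2 above the bass form a seventh chord; the bass is the seventh, so this is third inversion.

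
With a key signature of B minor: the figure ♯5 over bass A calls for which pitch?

E#

Counting 4 letter steps above A lands on E; in B minor, that letter is E.
The #5 figure raises it a semitone, giving E#.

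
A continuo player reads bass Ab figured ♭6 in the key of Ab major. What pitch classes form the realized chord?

Ab, C, Fb

The written figures ♭6 are shorthand for 6/3: the 3 is implied.
A third above Ab in this key is C.
A sixth above Ab in this key is F, lowered to Fb by the flat.
Together with the bass Ab, this spells Fb augmented in first inversion.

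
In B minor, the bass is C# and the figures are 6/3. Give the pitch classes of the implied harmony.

C#, E, A

A third above C# in this key is E.
A sixth above C# in this key is A.
Together with the bass C#, this spells A major in first inversion.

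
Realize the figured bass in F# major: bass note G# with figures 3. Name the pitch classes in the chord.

The written figures 3 are shorthand for 5/3: the 5 is implied.
A third above G# in this key is B.
A fifth above G# in this key is D#.
Together with the bass G#, this spells G# minor in root position.

G#, B, D#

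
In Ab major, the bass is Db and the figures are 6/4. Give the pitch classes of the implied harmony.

A fourth above Db in this key is G.
A sixth above Db in this key is Bb.
Together with the bass Db, this spells G diminished in second inversion.

Db, G, Bb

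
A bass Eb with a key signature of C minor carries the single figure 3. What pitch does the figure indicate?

Counting 2 letter steps above Eb lands on G; in C minor, that letter is G.

G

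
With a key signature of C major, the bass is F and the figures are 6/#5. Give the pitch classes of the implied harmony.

F, A, C#, D

The written figures 6/#5 are shorthand for 6/5/3: the 3 is implied.
A third above F in this key is A.
A fifth above F in this key is C, raised to C# by the sharp.
A sixth above F in this key is D.
Together with the bass F, this spells D minor-major seventh in first inversion.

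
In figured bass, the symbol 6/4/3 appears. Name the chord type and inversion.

Intervals of 6/4/3 above the bass form a seventh chord; the bass is the fifth, so this is second inversion.

seventh chord, second inversion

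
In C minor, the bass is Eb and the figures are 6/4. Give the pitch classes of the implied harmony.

Eb, Ab, C

A fourth above Eb in this key is Ab.
A sixth above Eb in this key is C.
Together with the bass Eb, this spells Ab major in second inversion.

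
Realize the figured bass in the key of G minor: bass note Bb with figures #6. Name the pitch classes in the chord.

The written figures #6 are shorthand for 6/3: the 3 is implied.
A third above Bb in this key is D.
A sixth above Bb in this key is G, raised to G# by the sharp.

Bb, D, G#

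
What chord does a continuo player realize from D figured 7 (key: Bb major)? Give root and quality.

The figures 7 indicate a seventh chord in root position.
In root position the bass is the root, so the root is D.
The chord tones are D, F, A, C, giving D minor seventh.

D minor seventh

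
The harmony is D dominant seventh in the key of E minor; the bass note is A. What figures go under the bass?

A is the fifth of D dominant seventh, so the chord is in second inversion.
A seventh chord in second inversion is figured 6/4/3, conventionally abbreviated 4/3.

4/3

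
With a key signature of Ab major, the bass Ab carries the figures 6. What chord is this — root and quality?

The figures 6 indicate a triad in first inversion.
In first inversion the root lies a sixth above the bass: a sixth above Ab in Ab major is F.
The chord tones are Ab, C, F, giving F minor.

F minor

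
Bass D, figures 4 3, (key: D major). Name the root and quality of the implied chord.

G major seventh

The figures 4 3 indicate a seventh chord in second inversion.
In second inversion the root lies a fourth above the bass: a fourth above D in D major is G.
The chord tones are D, F#, G, B, giving G major seventh.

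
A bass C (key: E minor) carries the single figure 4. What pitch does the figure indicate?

Counting 3 letter steps above C lands on F; in E minor, that letter is F#.

F#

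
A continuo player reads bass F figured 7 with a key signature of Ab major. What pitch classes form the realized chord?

F, Ab, C, Eb

The written figures 7 are shorthand for 7/5/3: the 5/3 are implied.
A third above F in this key is Ab.
A fifth above F in this key is C.
A seventh above F in this key is Eb.
Together with the bass F, this spells F minor seventh in root position.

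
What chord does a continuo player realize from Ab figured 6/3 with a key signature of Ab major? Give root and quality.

F minor

The figures 6/3 indicate a triad in first inversion.
In first inversion the root lies a sixth above the bass: a sixth above Ab in Ab major is F.
The chord tones are Ab, C, F, giving F minor.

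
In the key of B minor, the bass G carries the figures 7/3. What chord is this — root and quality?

The figures 7/3 indicate a seventh chord in root position.
In root position the bass is the root, so the root is G.
The chord tones are G, B, D, F#, giving G major seventh.

G major seventh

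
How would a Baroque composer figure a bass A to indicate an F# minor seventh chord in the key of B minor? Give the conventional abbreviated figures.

A is the third of F# minor seventh, so the chord is in first inversion.
A seventh chord in first inversion is figured 6/5/3, conventionally abbreviated 6/5.

6/5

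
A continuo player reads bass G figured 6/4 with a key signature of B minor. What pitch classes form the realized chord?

G, C#, E

A fourth above G in this key is C#.
A sixth above G in this key is E.
Together with the bass G, this spells C# diminished in second inversion.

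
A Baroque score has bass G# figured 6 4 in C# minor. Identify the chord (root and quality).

The figures 6 4 indicate a triad in second inversion.
In second inversion the root lies a fourth above the bass: a fourth above G# in C# minor is C#.
The chord tones are G#, C#, E, giving C# minor.

C# minor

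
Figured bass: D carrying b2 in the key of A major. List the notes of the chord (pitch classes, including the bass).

The written figures b2 are shorthand for 6/4/2: the 6/4 are implied.
A second above D in this key is E, lowered to Eb by the flat.
A fourth above D in this key is G#.
A sixth above D in this key is B.

D, Eb, G#, B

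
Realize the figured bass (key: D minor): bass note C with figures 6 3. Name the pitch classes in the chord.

C, E, A

A third above C in this key is E.
A sixth above C in this key is A.
Together with the bass C, this spells A minor in first inversion.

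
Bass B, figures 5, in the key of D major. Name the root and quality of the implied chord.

B minor

The figures 5 indicate a triad in root position.
In root position the bass is the root, so the root is B.
The chord tones are B, D, F#, giving B minor.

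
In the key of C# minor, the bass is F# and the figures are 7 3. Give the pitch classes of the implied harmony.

F#, A, C#, E

The written figures 7 3 are shorthand for 7/5/3: the 5 is implied.
A third above F# in this key is A.
A fifth above F# in this key is C#.
A seventh above F# in this key is E.
Together with the bass F#, this spells F# minor seventh in root position.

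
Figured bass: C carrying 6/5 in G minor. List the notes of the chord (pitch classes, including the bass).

The written figures 6/5 are shorthand for 6/5/3: the 3 is implied.
A third above C in this key is Eb.
A fifth above C in this key is G.
A sixth above C in this key is A.
Together with the bass C, this spells A half-diminished seventh in first inversion.

C, Eb, G, A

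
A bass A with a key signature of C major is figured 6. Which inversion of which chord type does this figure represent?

6 is shorthand for 6/3.
Intervals of 6/3 above the bass form a triad; the bass is the third, so this is first inversion.

triad, first inversion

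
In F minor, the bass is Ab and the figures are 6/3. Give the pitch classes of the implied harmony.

A third above Ab in this key is C.
A sixth above Ab in this key is F.
Together with the bass Ab, this spells F minor in first inversion.

Ab, C, F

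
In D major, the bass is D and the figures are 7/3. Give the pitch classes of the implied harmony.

The written figures 7/3 are shorthand for 7/5/3: the 5 is implied.
A third above D in this key is F#.
A fifth above D in this key is A.
A seventh above D in this key is C#.
Together with the bass D, this spells D major seventh in root position.

D, F#, A, C#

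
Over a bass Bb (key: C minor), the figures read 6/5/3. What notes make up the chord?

A third above Bb in this key is D.
A fifth above Bb in this key is F.
A sixth above Bb in this key is G.
Together with the bass Bb, this spells G minor seventh in first inversion.

Bb, D, F, G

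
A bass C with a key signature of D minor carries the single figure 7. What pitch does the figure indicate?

Bb

Counting 6 letter steps above C lands on B; in D minor, that letter is Bb.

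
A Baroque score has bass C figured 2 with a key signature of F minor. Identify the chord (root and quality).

The figures 2 indicate a seventh chord in third inversion.
In third inversion the root lies a second above the bass: a second above C in F minor is Db.
The chord tones are C, Db, F, Ab, giving Db major seventh.

Db major seventh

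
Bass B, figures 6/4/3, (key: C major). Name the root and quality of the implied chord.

The figures 6/4/3 indicate a seventh chord in second inversion.
In second inversion the root lies a fourth above the bass: a fourth above B in C major is E.
The chord tones are B, D, E, G, giving E minor seventh.

E minor seventh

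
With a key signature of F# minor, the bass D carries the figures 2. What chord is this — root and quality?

The figures 2 indicate a seventh chord in third inversion.
In third inversion the root lies a second above the bass: a second above D in F# minor is E.
The chord tones are D, E, G#, B, giving E dominant seventh.

E dominant seventh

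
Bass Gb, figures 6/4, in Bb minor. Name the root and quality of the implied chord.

C diminished

The figures 6/4 indicate a triad in second inversion.
In second inversion the root lies a fourth above the bass: a fourth above Gb in Bb minor is C.
The chord tones are Gb, C, Eb, giving C diminished.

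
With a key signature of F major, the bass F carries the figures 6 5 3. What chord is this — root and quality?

D minor seventh

The figures 6 5 3 indicate a seventh chord in first inversion.
In first inversion the root lies a sixth above the bass: a sixth above F in F major is D.
The chord tones are F, A, C, D, giving D minor seventh.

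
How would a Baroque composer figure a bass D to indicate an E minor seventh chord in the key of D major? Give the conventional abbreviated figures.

D is the seventh of E minor seventh, so the chord is in third inversion.
A seventh chord in third inversion is figured 6/4/2, conventionally abbreviated 4/2.

4/2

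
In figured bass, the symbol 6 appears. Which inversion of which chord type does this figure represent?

6 is shorthand for 6/3.
Intervals of 6/3 above the bass form a triad; the bass is the third, so this is first inversion.

triad, first inversion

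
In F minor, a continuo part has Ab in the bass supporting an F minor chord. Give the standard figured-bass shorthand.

6

Ab is the third of F minor, so the chord is in first inversion.
A triad in first inversion is figured 6/3, conventionally abbreviated 6.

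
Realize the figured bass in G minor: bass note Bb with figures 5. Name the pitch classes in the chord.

Bb, D, F

The written figures 5 are shorthand for 5/3: the 3 is implied.
A third above Bb in this key is D.
A fifth above Bb in this key is F.
Together with the bass Bb, this spells Bb major in root position.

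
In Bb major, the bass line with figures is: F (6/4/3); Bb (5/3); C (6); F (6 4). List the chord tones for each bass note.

F, A, Bb, D | Bb, D, F | C, Eb, A | F, Bb, D

F (6/4/3): F, A, Bb, D.
Bb (5/3): Bb, D, F.
C (6/3): C, Eb, A.
F (6/4): F, Bb, D.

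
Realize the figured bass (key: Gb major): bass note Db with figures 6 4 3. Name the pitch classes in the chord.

A third above Db in this key is F.
A fourth above Db in this key is Gb.
A sixth above Db in this key is Bb.
Together with the bass Db, this spells Gb major seventh in second inversion.

Db, F, Gb, Bb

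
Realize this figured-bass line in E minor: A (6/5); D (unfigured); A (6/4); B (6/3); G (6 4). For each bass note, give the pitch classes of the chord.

A (6/5/3): A, C, E, F#.
D (5/3): D, F#, A.
A (6/4): A, D, F#.
B (6/3): B, D, G.
G (6/4): G, C, E.

A, C, E, F# | D, F#, A | A, D, F# | B, D, G | G, C, E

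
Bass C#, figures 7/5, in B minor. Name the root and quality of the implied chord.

The figures 7/5 indicate a seventh chord in root position.
In root position the bass is the root, so the root is C#.
The chord tones are C#, E, G, B, giving C# half-diminished seventh.

C# half-diminished seventh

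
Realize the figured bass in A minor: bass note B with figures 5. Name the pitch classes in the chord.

The written figures 5 are shorthand for 5/3: the 3 is implied.
A third above B in this key is D.
A fifth above B in this key is F.
Together with the bass B, this spells B diminished in root position.

B, D, F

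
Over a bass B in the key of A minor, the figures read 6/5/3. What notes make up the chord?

A third above B in this key is D.
A fifth above B in this key is F.
A sixth above B in this key is G.
Together with the bass B, this spells G dominant seventh in first inversion.

B, D, F, G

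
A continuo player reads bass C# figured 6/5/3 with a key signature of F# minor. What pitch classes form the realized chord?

A third above C# in this key is E.
A fifth above C# in this key is G#.
A sixth above C# in this key is A.
Together with the bass C#, this spells A major seventh in first inversion.

C#, E, G#, A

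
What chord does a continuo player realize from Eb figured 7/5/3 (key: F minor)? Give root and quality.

Eb dominant seventh

The figures 7/5/3 indicate a seventh chord in root position.
In root position the bass is the root, so the root is Eb.
The chord tones are Eb, G, Bb, Db, giving Eb dominant seventh.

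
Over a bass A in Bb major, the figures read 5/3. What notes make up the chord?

A, C, Eb

A third above A in this key is C.
A fifth above A in this key is Eb.
Together with the bass A, this spells A diminished in root position.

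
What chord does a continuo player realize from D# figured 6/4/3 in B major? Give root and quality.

The figures 6/4/3 indicate a seventh chord in second inversion.
In second inversion the root lies a fourth above the bass: a fourth above D# in B major is G#.
The chord tones are D#, F#, G#, B, giving G# minor seventh.

G# minor seventh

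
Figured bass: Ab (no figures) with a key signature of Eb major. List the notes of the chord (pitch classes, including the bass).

An unfigured bass implies 5/3.
A third above Ab in this key is C.
A fifth above Ab in this key is Eb.
Together with the bass Ab, this spells Ab major in root position.

Ab, C, Eb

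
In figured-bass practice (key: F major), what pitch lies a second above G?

A

Counting 1 letter step above G lands on A; in F major, that letter is A.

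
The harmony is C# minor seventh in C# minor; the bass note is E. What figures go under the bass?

6/5

E is the third of C# minor seventh, so the chord is in first inversion.
A seventh chord in first inversion is figured 6/5/3, conventionally abbreviated 6/5.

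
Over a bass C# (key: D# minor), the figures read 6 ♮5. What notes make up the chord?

The written figures 6 ♮5 are shorthand for 6/5/3: the 3 is implied.
A third above C# in this key is E#.
A fifth above C# in this key is G#, made natural (G) by the ♮ figure.
A sixth above C# in this key is A#.

C#, E#, G, A#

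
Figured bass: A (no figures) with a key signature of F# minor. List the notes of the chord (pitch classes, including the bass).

A, C#, E

An unfigured bass implies 5/3.
A third above A in this key is C#.
A fifth above A in this key is E.
Together with the bass A, this spells A major in root position.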